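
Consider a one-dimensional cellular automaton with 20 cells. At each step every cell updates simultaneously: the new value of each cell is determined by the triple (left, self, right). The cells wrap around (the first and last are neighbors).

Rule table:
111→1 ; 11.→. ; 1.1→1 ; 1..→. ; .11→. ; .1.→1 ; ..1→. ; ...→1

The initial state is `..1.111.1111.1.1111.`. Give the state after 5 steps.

1.11.1.1.11.111.11..
11..11111..1.1.1....
.....111...11111.11.
1111..1..1..111.1...
.11...1..1...1.11.1.

.11...1..1...1.11.1.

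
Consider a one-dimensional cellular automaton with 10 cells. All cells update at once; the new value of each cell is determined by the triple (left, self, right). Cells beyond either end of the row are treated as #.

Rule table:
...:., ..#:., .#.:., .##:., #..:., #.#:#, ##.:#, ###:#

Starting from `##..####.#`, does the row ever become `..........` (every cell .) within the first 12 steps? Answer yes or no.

step 1: ##...####.
step 2: ##....####
step 3: ##.....###
step 4: ##......##
step 5: ##.......#
step 6: ##........
step 7: ##........  (fixed point — unchanged through step 12)
step 12 is ##........, still not uniform .

no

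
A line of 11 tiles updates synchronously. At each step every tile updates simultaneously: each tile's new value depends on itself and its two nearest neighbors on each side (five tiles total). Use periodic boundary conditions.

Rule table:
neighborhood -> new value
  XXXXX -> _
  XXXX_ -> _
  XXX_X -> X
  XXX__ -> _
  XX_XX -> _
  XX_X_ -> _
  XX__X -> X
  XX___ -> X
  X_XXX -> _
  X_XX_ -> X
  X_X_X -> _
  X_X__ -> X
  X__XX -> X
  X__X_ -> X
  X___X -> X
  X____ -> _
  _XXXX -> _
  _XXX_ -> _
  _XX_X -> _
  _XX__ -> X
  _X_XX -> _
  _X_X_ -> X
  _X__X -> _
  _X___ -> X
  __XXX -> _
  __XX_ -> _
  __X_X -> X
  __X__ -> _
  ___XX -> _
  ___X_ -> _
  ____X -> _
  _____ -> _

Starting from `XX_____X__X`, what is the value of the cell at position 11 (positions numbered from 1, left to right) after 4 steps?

_

__X______X_
X__X______X
XXX_X______
__X_XX_____
position 11 holds _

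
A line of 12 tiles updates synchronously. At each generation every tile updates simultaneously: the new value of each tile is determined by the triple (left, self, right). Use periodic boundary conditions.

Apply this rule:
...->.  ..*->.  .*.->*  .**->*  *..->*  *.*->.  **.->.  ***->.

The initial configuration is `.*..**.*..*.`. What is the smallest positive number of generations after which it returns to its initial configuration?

generation 1: .**.*..**.**
generation 2: .*..**.*..*.

2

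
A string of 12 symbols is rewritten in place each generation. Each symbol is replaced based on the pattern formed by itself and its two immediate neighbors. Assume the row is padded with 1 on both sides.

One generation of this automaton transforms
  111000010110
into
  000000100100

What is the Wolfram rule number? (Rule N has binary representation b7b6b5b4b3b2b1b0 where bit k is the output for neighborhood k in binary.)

10

position 0: 111 → 0  (bit 7 = 0)
position 2: 110 → 0  (bit 6 = 0)
position 8: 101 → 0  (bit 5 = 0)
position 3: 100 → 0  (bit 4 = 0)
position 9: 011 → 1  (bit 3 = 1)
position 7: 010 → 0  (bit 2 = 0)
position 6: 001 → 1  (bit 1 = 1)
position 4: 000 → 0  (bit 0 = 0)
bits b7..b0 = 00001010 = 10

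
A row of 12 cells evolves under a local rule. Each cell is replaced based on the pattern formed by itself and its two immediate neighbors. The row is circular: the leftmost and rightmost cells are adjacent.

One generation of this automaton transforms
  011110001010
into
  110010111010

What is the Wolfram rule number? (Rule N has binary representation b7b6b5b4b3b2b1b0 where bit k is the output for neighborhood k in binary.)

position 2: 111 → 0  (bit 7 = 0)
position 4: 110 → 1  (bit 6 = 1)
position 9: 101 → 0  (bit 5 = 0)
position 5: 100 → 0  (bit 4 = 0)
position 1: 011 → 1  (bit 3 = 1)
position 8: 010 → 1  (bit 2 = 1)
position 0: 001 → 1  (bit 1 = 1)
position 6: 000 → 1  (bit 0 = 1)
bits b7..b0 = 01001111 = 79

79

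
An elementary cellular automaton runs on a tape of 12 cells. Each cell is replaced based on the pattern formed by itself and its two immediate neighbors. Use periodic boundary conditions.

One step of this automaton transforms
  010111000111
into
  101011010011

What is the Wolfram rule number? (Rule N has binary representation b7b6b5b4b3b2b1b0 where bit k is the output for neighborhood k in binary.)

position 4: 111 → 1  (bit 7 = 1)
position 5: 110 → 1  (bit 6 = 1)
position 0: 101 → 1  (bit 5 = 1)
position 6: 100 → 0  (bit 4 = 0)
position 3: 011 → 0  (bit 3 = 0)
position 1: 010 → 0  (bit 2 = 0)
position 8: 001 → 0  (bit 1 = 0)
position 7: 000 → 1  (bit 0 = 1)
bits b7..b0 = 11100001 = 225

225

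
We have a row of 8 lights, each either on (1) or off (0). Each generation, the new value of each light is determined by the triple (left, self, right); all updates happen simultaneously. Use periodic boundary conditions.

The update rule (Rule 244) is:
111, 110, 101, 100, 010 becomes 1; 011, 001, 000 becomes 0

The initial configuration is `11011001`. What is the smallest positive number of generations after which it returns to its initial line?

11101100
01110110
00111011
10011101
11001110
01100111
10110011
11011001

8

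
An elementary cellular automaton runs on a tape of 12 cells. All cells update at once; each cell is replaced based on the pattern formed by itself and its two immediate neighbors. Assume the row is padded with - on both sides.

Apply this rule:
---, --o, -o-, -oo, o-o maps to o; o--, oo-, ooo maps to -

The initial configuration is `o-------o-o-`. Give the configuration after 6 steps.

step 1: o-ooooooooo-
step 2: ooo---------
step 3: o---oooooooo
step 4: o-ooo-------
step 5: ooo---oooooo
step 6: o---ooo-----

o---ooo-----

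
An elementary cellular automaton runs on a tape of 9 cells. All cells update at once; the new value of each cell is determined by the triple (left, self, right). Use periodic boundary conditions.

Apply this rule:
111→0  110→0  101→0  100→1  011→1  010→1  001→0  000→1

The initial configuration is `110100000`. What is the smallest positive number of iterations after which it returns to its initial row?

100111110
110100000

2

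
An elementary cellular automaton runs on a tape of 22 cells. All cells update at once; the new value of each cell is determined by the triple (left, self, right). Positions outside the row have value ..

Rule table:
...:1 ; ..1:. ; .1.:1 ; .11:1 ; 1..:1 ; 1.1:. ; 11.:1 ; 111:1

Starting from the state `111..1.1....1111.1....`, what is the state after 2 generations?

generation 1: 1111.1.1111.1111.11111
generation 2: 1111.1.1111.1111.11111

1111.1.1111.1111.11111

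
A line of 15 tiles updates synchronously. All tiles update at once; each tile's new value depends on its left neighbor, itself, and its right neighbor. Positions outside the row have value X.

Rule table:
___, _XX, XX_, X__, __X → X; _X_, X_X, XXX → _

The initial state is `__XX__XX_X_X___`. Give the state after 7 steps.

XXXXXXXX____XXX
_______XXXXXX__
XXXXXXXX____XXX  (repeats step 1; period 2)
step 7: XXXXXXXX____XXX

XXXXXXXX____XXX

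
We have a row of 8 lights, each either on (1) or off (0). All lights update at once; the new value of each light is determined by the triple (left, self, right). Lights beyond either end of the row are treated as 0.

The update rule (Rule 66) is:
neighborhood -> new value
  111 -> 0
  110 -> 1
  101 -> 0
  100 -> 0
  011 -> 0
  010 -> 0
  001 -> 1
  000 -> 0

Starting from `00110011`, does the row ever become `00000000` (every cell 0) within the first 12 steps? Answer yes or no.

yes

01010101
10000000
00000000
all cells are 0 at step 3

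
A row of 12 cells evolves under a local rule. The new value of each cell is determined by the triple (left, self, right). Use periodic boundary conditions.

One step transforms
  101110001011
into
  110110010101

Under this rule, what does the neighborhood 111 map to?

1

At position 3 the neighborhood is 111; the next row has 1 there.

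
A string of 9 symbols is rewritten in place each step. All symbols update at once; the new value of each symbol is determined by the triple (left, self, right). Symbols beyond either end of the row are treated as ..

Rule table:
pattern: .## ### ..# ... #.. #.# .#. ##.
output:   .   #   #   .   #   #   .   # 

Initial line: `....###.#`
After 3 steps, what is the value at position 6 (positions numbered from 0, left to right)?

step 1: ...#.###.
step 2: ..#.#.###
step 3: .#.#.#.##
position 6 holds .

.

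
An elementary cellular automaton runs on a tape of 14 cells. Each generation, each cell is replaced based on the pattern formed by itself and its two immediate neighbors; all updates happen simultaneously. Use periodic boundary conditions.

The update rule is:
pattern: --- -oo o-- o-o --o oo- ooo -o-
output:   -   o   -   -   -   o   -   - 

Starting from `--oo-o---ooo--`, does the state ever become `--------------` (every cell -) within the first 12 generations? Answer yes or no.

no

--oo-----o-o--
--oo----------
--oo----------  (fixed point — unchanged through generation 12)
generation 12 is --oo----------, still not uniform -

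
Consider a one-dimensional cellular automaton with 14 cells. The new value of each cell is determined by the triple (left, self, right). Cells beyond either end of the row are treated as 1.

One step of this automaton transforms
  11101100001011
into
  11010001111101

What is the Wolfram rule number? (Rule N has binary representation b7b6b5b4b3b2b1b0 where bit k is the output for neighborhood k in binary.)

position 0: 111 → 1  (bit 7 = 1)
position 2: 110 → 0  (bit 6 = 0)
position 3: 101 → 1  (bit 5 = 1)
position 6: 100 → 0  (bit 4 = 0)
position 4: 011 → 0  (bit 3 = 0)
position 10: 010 → 1  (bit 2 = 1)
position 9: 001 → 1  (bit 1 = 1)
position 7: 000 → 1  (bit 0 = 1)
bits b7..b0 = 10100111 = 167

167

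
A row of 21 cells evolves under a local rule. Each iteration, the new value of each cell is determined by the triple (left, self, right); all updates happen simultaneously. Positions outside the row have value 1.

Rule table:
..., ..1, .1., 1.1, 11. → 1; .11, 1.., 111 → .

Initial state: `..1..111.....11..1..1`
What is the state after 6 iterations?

......1.1...11...1.11

iteration 1: .11.1..1.1111.1.11.1.
iteration 2: 1.111.111...1111.1111
iteration 3: 11..11..1.11...11....
iteration 4: .1.1.1.111.1.11.1.111
iteration 5: 1111111..1111.1111...
iteration 6: ......1.1...11...1.11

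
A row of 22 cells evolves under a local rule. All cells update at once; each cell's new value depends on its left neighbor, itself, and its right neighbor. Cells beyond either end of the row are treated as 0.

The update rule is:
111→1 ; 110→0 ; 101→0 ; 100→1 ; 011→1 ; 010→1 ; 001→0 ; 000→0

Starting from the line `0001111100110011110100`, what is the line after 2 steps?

0001111010101011100110
0001110010101011010101

0001110010101011010101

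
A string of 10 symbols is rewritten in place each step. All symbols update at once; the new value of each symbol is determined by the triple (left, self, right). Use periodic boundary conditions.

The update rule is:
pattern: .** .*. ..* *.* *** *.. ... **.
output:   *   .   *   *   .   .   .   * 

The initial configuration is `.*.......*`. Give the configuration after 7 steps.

..*.*.....

*.......*.
.......*.*
......*.*.
.....*.*..
....*.*...
...*.*....
..*.*.....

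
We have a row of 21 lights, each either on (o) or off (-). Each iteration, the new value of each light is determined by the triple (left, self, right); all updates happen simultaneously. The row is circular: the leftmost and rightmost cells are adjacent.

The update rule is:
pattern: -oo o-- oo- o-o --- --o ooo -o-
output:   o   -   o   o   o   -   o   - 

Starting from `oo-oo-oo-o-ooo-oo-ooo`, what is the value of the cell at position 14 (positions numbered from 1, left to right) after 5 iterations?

ooooooooo-ooooooooooo
ooooooooooooooooooooo
ooooooooooooooooooooo  (fixed point — unchanged through iteration 5)
position 14 holds o

o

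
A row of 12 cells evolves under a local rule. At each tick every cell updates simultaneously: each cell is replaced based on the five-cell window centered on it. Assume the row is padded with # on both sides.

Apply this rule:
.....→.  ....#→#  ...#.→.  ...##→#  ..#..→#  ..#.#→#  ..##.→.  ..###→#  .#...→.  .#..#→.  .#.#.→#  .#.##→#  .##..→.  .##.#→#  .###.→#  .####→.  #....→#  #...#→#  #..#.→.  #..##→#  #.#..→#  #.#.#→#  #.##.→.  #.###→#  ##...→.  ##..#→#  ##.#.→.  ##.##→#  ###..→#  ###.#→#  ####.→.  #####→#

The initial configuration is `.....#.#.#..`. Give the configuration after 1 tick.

.#.#.#####.#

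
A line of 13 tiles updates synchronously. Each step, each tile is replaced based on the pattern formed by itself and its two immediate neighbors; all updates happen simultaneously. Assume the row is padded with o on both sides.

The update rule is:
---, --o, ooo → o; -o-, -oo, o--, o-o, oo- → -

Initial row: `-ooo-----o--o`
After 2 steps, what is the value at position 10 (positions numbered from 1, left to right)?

--o--oooo--o-
-o--o-oo--o--
position 10 holds -

-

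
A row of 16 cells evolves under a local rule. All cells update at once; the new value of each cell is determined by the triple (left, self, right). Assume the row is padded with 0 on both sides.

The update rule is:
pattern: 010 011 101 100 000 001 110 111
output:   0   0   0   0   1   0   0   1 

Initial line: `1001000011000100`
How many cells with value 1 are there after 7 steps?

0000011000010001
1111000011000100
0110011000010001
0000000011000100
1111111000010001
0111110011000100
0011100000010001
count of 1: 5

5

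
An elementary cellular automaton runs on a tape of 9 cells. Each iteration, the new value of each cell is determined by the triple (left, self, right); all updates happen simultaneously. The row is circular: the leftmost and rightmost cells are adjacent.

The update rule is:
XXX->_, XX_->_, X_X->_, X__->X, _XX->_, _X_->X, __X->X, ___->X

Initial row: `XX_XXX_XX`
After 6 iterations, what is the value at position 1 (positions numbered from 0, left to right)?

_________
XXXXXXXXX
_________  (repeats iteration 1; period 2)
iteration 6: XXXXXXXXX
position 1 holds X

X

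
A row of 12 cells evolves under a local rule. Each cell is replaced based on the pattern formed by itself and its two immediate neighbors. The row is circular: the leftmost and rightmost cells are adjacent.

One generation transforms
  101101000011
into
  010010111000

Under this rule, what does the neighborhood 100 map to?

1

At position 6 the neighborhood is 100; the next row has 1 there.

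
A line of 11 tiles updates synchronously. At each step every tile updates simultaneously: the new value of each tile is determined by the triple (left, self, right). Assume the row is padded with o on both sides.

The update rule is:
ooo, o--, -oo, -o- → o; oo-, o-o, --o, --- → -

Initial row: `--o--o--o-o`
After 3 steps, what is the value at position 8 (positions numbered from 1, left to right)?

-

o-oo-oo-o-o
--o--o--o-o  (repeats step 0; period 2)
step 3: o-oo-oo-o-o
position 8 holds -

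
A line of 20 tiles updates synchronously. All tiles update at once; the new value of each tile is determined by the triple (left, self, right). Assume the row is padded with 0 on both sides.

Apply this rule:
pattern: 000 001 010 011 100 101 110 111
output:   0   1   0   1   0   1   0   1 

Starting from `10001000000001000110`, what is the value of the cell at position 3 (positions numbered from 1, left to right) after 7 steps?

00010000000010001100
00100000000100011000
01000000001000110000
10000000010001100000
00000000100011000000
00000001000110000000
00000010001100000000
position 3 holds 0

0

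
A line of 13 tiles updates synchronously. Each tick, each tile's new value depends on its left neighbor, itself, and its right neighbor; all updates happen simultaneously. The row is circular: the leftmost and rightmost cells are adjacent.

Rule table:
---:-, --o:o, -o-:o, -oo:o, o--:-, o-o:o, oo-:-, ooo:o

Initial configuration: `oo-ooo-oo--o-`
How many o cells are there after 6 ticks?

9

o-ooo-oo--ooo
-ooo-oo--oooo
ooo-oo--oooo-
oo-oo--oooo-o
o-oo--oooo-oo
-oo--oooo-ooo
count of o: 9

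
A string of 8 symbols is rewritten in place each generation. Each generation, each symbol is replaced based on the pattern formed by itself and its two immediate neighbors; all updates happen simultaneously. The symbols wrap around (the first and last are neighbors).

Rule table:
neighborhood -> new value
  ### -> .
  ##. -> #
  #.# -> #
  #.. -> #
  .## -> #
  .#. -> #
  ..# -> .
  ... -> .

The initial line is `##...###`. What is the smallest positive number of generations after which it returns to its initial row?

16

generation 1: .##..#..
generation 2: .###.##.
generation 3: .#.#####
generation 4: ####...#
generation 5: ...##..#
generation 6: #..###.#
generation 7: ##.#.###
generation 8: .#####..
generation 9: .#...##.
generation 10: .##..###
generation 11: ####.#.#
generation 12: ...#####
generation 13: #..#...#
generation 14: ##.##..#
generation 15: .#####.#
generation 16: ##...###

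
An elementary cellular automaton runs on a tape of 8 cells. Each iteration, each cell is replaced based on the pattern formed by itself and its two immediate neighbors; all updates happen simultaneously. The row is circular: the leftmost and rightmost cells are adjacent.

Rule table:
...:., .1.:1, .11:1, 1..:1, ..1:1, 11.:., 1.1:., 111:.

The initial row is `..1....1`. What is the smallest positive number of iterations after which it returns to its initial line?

iteration 1: 1111..11
iteration 2: ....111.
iteration 3: ...11..1
iteration 4: 1.11.111
iteration 5: ..1..1..
iteration 6: .111111.
iteration 7: 11.....1
iteration 8: ..1...11
iteration 9: 1111.11.
iteration 10: 1....1..
iteration 11: 11..1111
iteration 12: ..111...
iteration 13: .11..1..
iteration 14: 11.1111.
iteration 15: 1..1....
iteration 16: 11111..1
iteration 17: .....111
iteration 18: 1...11..
iteration 19: 11.11.11
iteration 20: ...1..1.
iteration 21: ..111111
iteration 22: 111.....
iteration 23: 1..1...1
iteration 24: .1111.11
iteration 25: .1....1.
iteration 26: 111..111
iteration 27: ...111..
iteration 28: ..11..1.
iteration 29: .11.1111
iteration 30: .1..1...
iteration 31: 111111..
iteration 32: 1.....11
iteration 33: .1...11.
iteration 34: 111.11.1
iteration 35: ....1..1
iteration 36: 1..11111
iteration 37: .111....
iteration 38: 11..1...
iteration 39: 1.1111.1
iteration 40: ..1....1

40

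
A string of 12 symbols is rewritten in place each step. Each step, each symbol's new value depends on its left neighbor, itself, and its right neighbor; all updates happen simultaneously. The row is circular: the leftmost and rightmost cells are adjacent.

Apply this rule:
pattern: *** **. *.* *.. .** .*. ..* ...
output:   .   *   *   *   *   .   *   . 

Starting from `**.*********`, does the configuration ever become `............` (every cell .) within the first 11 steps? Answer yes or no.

.***........
**.**.......
******.....*
.....**...**
*...****.***
**.**..***..
********.***
.......***..
......**.**.
.....*******
*...**.....*
step 11 is *...**.....*, still not uniform .

no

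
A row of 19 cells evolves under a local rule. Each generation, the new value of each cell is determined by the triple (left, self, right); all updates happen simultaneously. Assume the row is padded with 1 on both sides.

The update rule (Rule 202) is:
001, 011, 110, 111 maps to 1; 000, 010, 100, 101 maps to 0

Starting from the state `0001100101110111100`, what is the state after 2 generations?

0011101001110111101
0111100011110111101

0111100011110111101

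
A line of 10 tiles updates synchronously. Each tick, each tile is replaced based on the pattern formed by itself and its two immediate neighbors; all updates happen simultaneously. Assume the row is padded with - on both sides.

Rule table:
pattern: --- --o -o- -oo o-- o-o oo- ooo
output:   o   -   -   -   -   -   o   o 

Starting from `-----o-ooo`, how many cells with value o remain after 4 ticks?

4

tick 1: oooo----oo
tick 2: -ooo-oo--o
tick 3: --oo--o---
tick 4: o--o----oo
count of o: 4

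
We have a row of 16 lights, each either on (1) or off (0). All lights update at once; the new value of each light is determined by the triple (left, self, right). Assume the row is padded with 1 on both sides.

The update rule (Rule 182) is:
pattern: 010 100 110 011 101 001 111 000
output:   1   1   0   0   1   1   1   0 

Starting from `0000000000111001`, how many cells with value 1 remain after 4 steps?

9

1000000001010110
0100000011111001
1110000101110110
1101001110101001
count of 1: 9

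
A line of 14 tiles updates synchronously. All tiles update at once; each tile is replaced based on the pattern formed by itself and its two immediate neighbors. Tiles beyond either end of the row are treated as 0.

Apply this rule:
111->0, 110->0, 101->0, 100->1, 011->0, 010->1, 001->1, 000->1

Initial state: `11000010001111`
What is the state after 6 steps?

11000000001111

step 1: 00111111110000
step 2: 11000000001111
step 3: 00111111110000  (repeats step 1; period 2)
step 6: 11000000001111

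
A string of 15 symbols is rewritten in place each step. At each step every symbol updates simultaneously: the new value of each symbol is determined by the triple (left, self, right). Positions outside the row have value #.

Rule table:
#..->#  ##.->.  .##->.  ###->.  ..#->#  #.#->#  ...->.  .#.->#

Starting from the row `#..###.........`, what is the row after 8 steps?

.##...#.......#
#..#.###.....#.
.####...#...###
#....#.###.#...
.#..###...###.#
####...#.#...#.
....#.#####.###
#..###.....#...

#..###.....#...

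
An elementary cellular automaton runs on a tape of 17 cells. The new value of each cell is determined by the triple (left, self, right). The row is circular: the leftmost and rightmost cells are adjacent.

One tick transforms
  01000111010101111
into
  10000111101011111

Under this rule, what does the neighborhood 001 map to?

0

At position 4 the neighborhood is 001; the next row has 0 there.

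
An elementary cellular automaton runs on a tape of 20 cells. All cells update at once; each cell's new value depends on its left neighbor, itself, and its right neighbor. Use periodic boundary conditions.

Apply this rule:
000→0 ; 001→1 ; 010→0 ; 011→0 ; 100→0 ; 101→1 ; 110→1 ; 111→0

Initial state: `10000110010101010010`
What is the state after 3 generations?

00001010101010100101
00010101010101001010
00101010101010010100

00101010101010010100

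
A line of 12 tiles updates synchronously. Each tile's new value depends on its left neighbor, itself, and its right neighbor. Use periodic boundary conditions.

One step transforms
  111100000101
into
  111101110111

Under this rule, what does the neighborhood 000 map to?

1

At position 5 the neighborhood is 000; the next row has 1 there.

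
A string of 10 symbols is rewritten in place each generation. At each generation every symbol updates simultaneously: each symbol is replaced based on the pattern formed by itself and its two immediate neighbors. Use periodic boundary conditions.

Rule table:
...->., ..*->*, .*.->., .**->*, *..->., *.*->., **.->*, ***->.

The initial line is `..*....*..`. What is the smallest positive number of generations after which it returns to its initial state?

5

.*....*...
*....*....
....*....*
...*....*.
..*....*..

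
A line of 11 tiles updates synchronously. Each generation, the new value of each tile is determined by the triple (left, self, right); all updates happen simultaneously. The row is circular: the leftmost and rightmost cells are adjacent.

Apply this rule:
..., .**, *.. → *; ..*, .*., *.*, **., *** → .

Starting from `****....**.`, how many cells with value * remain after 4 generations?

generation 1: *...***.*..
generation 2: .**.*....*.
generation 3: .*...***..*
generation 4: ..**.*..*..
count of *: 4

4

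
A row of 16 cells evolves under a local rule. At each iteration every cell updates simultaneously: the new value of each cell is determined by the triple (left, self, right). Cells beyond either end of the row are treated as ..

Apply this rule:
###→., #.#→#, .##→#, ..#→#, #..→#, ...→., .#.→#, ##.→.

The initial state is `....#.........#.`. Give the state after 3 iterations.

.##.####...##.#.

...###.......###
..##..#.....##..
.##.####...##.#.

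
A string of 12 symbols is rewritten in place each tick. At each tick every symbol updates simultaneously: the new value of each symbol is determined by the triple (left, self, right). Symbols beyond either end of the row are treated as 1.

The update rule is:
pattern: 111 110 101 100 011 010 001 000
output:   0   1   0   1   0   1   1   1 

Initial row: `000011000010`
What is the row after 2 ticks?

111101111110
000100000010

000100000010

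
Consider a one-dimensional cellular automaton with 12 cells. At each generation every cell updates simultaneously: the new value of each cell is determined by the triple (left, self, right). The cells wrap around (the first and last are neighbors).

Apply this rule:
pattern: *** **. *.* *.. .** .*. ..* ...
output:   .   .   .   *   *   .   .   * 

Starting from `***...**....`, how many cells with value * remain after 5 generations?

*..**.*.***.
.*.*....*...
....***..***
***.*..*.*..
*....*....*.
count of *: 3

3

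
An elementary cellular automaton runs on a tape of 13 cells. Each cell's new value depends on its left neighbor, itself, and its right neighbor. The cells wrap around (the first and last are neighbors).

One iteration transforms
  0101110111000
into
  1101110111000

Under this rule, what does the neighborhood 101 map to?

0

At position 2 the neighborhood is 101; the next row has 0 there.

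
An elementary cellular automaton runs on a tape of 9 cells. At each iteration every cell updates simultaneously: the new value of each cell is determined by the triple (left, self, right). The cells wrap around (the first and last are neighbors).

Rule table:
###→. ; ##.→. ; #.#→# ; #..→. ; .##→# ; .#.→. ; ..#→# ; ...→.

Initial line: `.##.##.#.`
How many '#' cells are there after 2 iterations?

##.##.#..
#.##.#..#
count of #: 5

5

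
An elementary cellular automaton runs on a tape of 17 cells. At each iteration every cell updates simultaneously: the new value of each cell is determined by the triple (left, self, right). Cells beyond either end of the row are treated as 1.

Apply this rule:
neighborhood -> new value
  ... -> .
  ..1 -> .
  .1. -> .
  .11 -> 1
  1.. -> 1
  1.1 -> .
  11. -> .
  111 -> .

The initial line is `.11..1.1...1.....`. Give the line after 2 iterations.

....1....1...1...

iteration 1: .1.1....1...1....
iteration 2: ....1....1...1...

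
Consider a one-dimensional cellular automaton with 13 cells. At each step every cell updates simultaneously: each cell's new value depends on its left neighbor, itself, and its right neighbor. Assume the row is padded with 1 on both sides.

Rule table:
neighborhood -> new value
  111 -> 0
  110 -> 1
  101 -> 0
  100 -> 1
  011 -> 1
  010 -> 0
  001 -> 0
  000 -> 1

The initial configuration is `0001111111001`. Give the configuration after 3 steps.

1101000001101
0100111101101
0010100101101

0010100101101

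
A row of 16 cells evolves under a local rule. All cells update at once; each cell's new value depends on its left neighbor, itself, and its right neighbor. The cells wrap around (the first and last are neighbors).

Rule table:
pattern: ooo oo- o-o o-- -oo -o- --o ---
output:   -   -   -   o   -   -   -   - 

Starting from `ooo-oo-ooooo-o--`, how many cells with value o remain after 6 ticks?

1

--------------o-
---------------o
o---------------
-o--------------
--o-------------
---o------------
count of o: 1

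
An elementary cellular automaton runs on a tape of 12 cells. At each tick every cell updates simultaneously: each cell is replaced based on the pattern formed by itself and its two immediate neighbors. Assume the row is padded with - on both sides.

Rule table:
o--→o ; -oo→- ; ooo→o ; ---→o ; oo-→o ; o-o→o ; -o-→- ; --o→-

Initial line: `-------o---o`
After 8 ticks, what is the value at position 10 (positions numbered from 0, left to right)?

oooooo--oo--
-oooooo--ooo
--oooooo--oo
o--oooooo--o
-o--oooooo--
--o--ooooooo
o--o--oooooo
-o--o--ooooo
position 10 holds o

o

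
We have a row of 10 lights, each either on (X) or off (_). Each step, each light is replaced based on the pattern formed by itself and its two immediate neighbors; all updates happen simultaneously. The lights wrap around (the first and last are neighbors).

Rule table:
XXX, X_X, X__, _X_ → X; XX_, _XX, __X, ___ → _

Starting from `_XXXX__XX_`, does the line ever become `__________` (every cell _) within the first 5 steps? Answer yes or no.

__XX_X___X
X___XXX__X
_X___X_X__
_XX__XXXX_
___X__XX_X
step 5 is ___X__XX_X, still not uniform _

no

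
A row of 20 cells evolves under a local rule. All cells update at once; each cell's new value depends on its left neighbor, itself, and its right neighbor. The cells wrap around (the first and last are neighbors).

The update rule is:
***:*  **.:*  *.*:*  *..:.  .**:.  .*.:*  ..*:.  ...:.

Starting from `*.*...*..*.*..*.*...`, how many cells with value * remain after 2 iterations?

***...*..***..***...
.**...*...**...**...
count of *: 7

7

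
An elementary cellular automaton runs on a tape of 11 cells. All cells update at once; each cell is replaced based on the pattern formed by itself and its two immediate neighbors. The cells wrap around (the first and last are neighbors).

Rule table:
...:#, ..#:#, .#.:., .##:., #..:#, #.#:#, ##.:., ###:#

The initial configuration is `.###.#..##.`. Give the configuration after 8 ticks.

.#.#.#..##.

tick 1: #.#.#.##..#
tick 2: .#.#.#..##.
tick 3: #.#.#.##..#  (repeats tick 1; period 2)
tick 8: .#.#.#..##.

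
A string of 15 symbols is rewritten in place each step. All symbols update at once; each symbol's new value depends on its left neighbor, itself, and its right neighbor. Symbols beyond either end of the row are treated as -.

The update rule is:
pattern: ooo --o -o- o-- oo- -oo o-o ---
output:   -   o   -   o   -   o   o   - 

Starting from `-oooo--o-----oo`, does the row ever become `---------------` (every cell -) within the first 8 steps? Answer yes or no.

no

oo---oo-o---oo-
o-o-oo-o-o-oo-o
-o-oo-o-o-oo-o-
o-oo-o-o-oo-o-o
-oo-o-o-oo-o-o-
oo-o-o-oo-o-o-o
o-o-o-oo-o-o-o-
-o-o-oo-o-o-o-o
step 8 is -o-o-oo-o-o-o-o, still not uniform -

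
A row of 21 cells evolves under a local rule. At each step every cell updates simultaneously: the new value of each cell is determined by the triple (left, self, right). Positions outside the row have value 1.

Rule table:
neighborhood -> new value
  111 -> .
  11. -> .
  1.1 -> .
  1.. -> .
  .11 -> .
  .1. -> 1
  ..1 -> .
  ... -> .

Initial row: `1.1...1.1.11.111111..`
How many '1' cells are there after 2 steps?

..1...1.1............
..1...1.1............
count of 1: 3

3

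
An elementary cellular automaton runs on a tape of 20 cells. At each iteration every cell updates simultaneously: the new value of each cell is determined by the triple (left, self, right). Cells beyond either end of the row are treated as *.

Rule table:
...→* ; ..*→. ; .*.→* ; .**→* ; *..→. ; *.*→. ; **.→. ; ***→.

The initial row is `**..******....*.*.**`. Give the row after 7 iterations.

iteration 1: ....*......**.*.*.*.
iteration 2: .**.*.****.*..*.*.*.
iteration 3: .*..*.*....*..*.*.*.
iteration 4: .*..*.*.**.*..*.*.*.
iteration 5: .*..*.*.*..*..*.*.*.
iteration 6: .*..*.*.*..*..*.*.*.  (fixed point — unchanged through iteration 7)

.*..*.*.*..*..*.*.*.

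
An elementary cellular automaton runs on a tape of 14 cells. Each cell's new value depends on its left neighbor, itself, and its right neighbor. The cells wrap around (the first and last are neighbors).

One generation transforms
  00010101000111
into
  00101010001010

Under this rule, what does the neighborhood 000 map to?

0

At position 1 the neighborhood is 000; the next row has 0 there.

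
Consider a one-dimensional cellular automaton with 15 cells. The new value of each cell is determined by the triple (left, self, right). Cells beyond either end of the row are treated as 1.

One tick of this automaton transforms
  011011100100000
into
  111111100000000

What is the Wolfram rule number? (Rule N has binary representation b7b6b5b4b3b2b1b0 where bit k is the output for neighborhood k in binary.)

232

position 5: 111 → 1  (bit 7 = 1)
position 2: 110 → 1  (bit 6 = 1)
position 0: 101 → 1  (bit 5 = 1)
position 7: 100 → 0  (bit 4 = 0)
position 1: 011 → 1  (bit 3 = 1)
position 9: 010 → 0  (bit 2 = 0)
position 8: 001 → 0  (bit 1 = 0)
position 11: 000 → 0  (bit 0 = 0)
bits b7..b0 = 11101000 = 232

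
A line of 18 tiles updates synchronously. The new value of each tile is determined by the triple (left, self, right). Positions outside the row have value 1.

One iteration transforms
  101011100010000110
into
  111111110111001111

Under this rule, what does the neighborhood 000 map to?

0

At position 8 the neighborhood is 000; the next row has 0 there.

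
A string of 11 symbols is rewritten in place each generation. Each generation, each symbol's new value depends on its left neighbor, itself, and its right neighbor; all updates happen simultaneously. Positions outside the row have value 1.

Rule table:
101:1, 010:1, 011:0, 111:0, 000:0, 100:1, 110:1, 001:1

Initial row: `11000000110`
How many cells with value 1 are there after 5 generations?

7

generation 1: 01100001011
generation 2: 10110011100
generation 3: 11011100111
generation 4: 01100111000
generation 5: 10111001101
count of 1: 7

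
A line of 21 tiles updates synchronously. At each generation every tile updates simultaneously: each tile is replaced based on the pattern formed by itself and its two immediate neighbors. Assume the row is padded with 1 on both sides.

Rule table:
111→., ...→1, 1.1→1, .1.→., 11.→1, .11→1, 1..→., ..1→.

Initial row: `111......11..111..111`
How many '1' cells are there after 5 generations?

10

generation 1: ..1.1111.11..1.1..1..
generation 2: ...11..1111...1......
generation 3: .1.11..1..1.1...1111.
generation 4: 1.111......1..1.1..11
generation 5: 111.1.1111.....1...1.
count of 1: 10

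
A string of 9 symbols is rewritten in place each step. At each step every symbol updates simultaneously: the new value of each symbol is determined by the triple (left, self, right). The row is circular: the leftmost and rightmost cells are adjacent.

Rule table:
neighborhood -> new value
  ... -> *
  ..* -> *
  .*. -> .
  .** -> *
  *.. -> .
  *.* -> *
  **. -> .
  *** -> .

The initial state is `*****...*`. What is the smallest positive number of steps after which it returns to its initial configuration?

......***
.******..
**......*
...******
.***.....
**...****
...***...
****...**
.....***.
******...
*......**
..******.
***......
*...*****
..***....
***...***
....***..
*****...*

18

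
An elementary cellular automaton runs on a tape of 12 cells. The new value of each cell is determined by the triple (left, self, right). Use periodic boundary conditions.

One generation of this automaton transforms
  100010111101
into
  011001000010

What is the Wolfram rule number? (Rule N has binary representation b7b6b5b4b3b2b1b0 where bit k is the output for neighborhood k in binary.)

position 7: 111 → 0  (bit 7 = 0)
position 0: 110 → 0  (bit 6 = 0)
position 5: 101 → 1  (bit 5 = 1)
position 1: 100 → 1  (bit 4 = 1)
position 6: 011 → 0  (bit 3 = 0)
position 4: 010 → 0  (bit 2 = 0)
position 3: 001 → 0  (bit 1 = 0)
position 2: 000 → 1  (bit 0 = 1)
bits b7..b0 = 00110001 = 49

49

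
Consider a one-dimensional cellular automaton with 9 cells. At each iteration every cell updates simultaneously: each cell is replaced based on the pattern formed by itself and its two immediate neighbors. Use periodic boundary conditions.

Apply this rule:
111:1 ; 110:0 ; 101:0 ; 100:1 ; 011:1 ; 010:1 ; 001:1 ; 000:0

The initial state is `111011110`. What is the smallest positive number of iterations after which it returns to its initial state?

18

iteration 1: 110011100
iteration 2: 101111011
iteration 3: 001110011
iteration 4: 111101110
iteration 5: 111001100
iteration 6: 110111011
iteration 7: 100110011
iteration 8: 011101111
iteration 9: 011001110
iteration 10: 110111101
iteration 11: 100111001
iteration 12: 011110111
iteration 13: 011100110
iteration 14: 111011101
iteration 15: 110011001
iteration 16: 101110111
iteration 17: 001100111
iteration 18: 111011110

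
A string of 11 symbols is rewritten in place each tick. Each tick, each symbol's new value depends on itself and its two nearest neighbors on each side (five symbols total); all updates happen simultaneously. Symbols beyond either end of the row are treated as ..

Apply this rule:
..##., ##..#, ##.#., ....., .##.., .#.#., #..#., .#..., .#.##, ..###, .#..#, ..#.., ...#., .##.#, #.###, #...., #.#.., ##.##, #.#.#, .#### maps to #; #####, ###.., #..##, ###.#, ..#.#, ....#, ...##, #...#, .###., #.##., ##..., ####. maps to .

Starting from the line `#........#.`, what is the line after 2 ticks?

##.....##..

tick 1: #######.###
tick 2: ##.....##..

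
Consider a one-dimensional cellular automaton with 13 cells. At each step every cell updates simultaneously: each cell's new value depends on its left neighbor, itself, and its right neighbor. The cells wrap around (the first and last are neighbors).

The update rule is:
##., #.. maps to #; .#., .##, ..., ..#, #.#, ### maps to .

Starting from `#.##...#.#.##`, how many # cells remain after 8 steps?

#..##........
.#..##.......
..#..##......
...#..##.....
....#..##....
.....#..##...
......#..##..
.......#..##.
count of #: 3

3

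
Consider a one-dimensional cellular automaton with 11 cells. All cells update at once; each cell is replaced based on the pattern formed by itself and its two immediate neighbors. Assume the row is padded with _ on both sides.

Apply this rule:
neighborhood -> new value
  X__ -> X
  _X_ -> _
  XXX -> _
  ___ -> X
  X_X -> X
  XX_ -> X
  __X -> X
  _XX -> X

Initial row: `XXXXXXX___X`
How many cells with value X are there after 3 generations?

7

generation 1: X_____XXXX_
generation 2: _XXXXXX__XX
generation 3: XX____XXXXX
count of X: 7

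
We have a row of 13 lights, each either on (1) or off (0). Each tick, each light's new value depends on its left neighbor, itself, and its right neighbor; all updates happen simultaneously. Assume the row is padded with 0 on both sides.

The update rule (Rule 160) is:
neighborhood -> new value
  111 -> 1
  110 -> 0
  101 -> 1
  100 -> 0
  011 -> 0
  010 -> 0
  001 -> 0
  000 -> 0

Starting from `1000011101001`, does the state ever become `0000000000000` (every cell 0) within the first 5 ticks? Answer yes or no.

tick 1: 0000001010000
tick 2: 0000000100000
tick 3: 0000000000000
all cells are 0 at tick 3

yes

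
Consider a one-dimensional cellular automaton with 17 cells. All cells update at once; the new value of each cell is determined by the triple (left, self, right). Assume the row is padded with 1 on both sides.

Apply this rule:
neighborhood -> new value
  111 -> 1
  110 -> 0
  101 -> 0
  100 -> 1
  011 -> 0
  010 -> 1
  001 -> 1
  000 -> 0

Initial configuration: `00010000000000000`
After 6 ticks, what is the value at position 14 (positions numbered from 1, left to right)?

1

10111000000000001
00010100000000010
10110110000000110
00000001000001000
10000011100011101
01000101010101000
position 14 holds 1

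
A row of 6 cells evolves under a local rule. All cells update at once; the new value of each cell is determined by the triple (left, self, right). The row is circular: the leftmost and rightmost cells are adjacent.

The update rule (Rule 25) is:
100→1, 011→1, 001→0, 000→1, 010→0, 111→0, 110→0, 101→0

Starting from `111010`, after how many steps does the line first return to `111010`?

15

step 1: 100000
step 2: 011110
step 3: 010001
step 4: 001100
step 5: 101011
step 6: 000010
step 7: 111001
step 8: 000101
step 9: 110000
step 10: 101110
step 11: 001000
step 12: 100111
step 13: 010100
step 14: 000011
step 15: 111010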